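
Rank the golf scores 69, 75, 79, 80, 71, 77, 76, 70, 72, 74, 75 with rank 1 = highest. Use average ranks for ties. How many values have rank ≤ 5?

4

Sorted (descending): 80, 79, 77, 76, 75, 75, 74, 72, 71, 70, 69
The 2 values of 75 occupy positions 5–6 → average rank (5+6)/2 = 5.5.
Ranks ≤ 5: {1, 2, 3, 4} → 4 values.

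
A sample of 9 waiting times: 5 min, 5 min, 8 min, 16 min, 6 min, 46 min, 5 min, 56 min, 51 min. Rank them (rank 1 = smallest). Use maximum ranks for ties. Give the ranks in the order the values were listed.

3, 3, 5, 6, 4, 7, 3, 9, 8

Sorted (ascending): 5, 5, 5, 6, 8, 16, 46, 51, 56
The 3 values of 5 occupy positions 1–3 → each gets rank 3.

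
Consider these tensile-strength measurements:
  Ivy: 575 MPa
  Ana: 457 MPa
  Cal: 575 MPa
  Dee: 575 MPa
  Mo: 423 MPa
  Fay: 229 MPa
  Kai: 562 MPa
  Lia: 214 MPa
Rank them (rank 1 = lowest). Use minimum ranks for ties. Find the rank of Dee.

6

Sorted (ascending): 214, 229, 423, 457, 562, 575, 575, 575
The 3 values of 575 occupy positions 6–8 → each gets rank 6.
Dee has value 575 MPa → rank 6.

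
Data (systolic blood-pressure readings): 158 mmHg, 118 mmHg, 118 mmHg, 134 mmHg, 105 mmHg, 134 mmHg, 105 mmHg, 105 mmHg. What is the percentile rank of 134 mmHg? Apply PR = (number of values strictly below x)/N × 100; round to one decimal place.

62.5

N = 8.
Strictly below 134: 5. Equal to 134: 2.
PR = 5/8 × 100 = 62.5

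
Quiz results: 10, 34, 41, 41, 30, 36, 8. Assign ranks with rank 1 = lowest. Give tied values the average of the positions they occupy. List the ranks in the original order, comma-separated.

Sorted (ascending): 8, 10, 30, 34, 36, 41, 41
The 2 values of 41 occupy positions 6–7 → average rank (6+7)/2 = 6.5.

2, 4, 6.5, 6.5, 3, 5, 1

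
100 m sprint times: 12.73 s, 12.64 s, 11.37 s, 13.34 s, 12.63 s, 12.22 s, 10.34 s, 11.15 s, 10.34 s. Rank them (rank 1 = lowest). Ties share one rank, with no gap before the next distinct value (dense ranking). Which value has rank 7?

Sorted (ascending): 10.34, 10.34, 11.15, 11.37, 12.22, 12.63, 12.64, 12.73, 13.34
The 2 values of 10.34 share dense rank 1.
Remaining distinct values take the next consecutive integers.
Rank 7 → value 12.73.

12.73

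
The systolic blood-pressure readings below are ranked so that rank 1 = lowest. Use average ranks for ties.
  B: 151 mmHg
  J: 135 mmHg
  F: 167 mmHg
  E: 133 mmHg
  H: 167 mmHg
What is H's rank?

4.5

Sorted (ascending): 133, 135, 151, 167, 167
The 2 values of 167 occupy positions 4–5 → average rank (4+5)/2 = 4.5.
H has value 167 mmHg → rank 4.5.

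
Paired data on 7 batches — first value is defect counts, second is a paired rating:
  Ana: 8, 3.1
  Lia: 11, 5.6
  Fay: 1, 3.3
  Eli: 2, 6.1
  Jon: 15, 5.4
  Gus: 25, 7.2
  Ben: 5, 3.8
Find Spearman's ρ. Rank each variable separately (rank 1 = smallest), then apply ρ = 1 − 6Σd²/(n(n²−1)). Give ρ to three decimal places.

0.464

Ranks of variable 1: 4, 5, 1, 2, 6, 7, 3
Ranks of variable 2: 1, 5, 2, 6, 4, 7, 3
d = r₁ − r₂: 3, 0, -1, -4, 2, 0, 0
d²: 9, 0, 1, 16, 4, 0, 0; Σd² = 30
ρ = 1 − 6·30/(7·48) = 1 − 180/336 = 0.464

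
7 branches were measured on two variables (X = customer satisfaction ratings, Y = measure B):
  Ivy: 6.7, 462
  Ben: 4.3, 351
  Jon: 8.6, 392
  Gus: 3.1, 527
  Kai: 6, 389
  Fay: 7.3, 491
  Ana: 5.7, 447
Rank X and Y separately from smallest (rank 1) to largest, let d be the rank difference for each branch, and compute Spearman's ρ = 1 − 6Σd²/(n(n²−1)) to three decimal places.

-0.036

Ranks of variable 1: 5, 2, 7, 1, 4, 6, 3
Ranks of variable 2: 5, 1, 3, 7, 2, 6, 4
d = r₁ − r₂: 0, 1, 4, -6, 2, 0, -1
d²: 0, 1, 16, 36, 4, 0, 1; Σd² = 58
ρ = 1 − 6·58/(7·48) = 1 − 348/336 = -0.036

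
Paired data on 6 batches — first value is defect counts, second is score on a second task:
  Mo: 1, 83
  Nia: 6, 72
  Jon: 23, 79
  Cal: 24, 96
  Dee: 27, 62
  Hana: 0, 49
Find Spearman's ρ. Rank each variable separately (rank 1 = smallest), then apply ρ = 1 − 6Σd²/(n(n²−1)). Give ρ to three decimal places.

0.257

Ranks of variable 1: 2, 3, 4, 5, 6, 1
Ranks of variable 2: 5, 3, 4, 6, 2, 1
d = r₁ − r₂: -3, 0, 0, -1, 4, 0
d²: 9, 0, 0, 1, 16, 0; Σd² = 26
ρ = 1 − 6·26/(6·35) = 1 − 156/210 = 0.257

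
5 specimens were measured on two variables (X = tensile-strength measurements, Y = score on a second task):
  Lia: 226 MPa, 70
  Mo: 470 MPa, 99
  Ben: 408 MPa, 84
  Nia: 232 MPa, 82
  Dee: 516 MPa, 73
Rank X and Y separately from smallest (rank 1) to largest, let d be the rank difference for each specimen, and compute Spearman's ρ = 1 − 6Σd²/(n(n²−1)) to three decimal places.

Ranks of variable 1: 1, 4, 3, 2, 5
Ranks of variable 2: 1, 5, 4, 3, 2
d = r₁ − r₂: 0, -1, -1, -1, 3
d²: 0, 1, 1, 1, 9; Σd² = 12
ρ = 1 − 6·12/(5·24) = 1 − 72/120 = 0.400

0.400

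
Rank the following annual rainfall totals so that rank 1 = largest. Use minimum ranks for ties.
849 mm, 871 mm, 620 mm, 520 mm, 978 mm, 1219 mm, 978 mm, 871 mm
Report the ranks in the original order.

Sorted (descending): 1219, 978, 978, 871, 871, 849, 620, 520
The 2 values of 978 occupy positions 2–3 → each gets rank 2.
The 2 values of 871 occupy positions 4–5 → each gets rank 4.

6, 4, 7, 8, 2, 1, 2, 4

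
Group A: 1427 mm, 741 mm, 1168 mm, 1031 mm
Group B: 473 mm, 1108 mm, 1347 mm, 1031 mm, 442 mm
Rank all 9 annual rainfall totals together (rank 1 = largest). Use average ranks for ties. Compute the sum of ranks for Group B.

28.5

Sorted (descending): 1427, 1347, 1168, 1108, 1031, 1031, 741, 473, 442
The 2 values of 1031 occupy positions 5–6 → average rank (5+6)/2 = 5.5.
Group B values → pooled ranks: 473→8, 1108→4, 1347→2, 1031→5.5, 442→9
Rank sum = 8 + 4 + 2 + 5.5 + 9 = 28.5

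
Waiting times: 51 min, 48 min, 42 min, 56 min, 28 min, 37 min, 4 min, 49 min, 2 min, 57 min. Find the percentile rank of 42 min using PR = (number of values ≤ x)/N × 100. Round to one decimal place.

50.0

N = 10.
Strictly below 42: 4. Equal to 42: 1.
PR = 5/10 × 100 = 50.0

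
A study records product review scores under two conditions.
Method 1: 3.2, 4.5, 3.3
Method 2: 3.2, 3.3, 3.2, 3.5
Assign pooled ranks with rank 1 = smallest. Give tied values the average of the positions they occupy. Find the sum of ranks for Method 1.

Sorted (ascending): 3.2, 3.2, 3.2, 3.3, 3.3, 3.5, 4.5
The 3 values of 3.2 occupy positions 1–3 → average rank 2.
The 2 values of 3.3 occupy positions 4–5 → average rank (4+5)/2 = 4.5.
Method 1 values → pooled ranks: 3.2→2, 4.5→7, 3.3→4.5
Rank sum = 2 + 7 + 4.5 = 13.5

13.5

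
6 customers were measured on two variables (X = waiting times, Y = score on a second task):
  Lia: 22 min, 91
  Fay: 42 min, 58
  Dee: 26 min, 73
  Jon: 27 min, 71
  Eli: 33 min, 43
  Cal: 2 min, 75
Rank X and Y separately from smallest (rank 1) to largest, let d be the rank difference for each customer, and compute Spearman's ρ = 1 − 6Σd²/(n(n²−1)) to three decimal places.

Ranks of variable 1: 2, 6, 3, 4, 5, 1
Ranks of variable 2: 6, 2, 4, 3, 1, 5
d = r₁ − r₂: -4, 4, -1, 1, 4, -4
d²: 16, 16, 1, 1, 16, 16; Σd² = 66
ρ = 1 − 6·66/(6·35) = 1 − 396/210 = -0.886

-0.886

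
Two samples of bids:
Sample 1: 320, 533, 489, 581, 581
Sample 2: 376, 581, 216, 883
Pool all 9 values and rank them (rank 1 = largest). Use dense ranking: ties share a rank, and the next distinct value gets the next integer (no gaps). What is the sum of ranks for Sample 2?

Sorted (descending): 883, 581, 581, 581, 533, 489, 376, 320, 216
The 3 values of 581 share dense rank 2.
Remaining distinct values take the next consecutive integers.
Sample 2 values → pooled ranks: 376→5, 581→2, 216→7, 883→1
Rank sum = 5 + 2 + 7 + 1 = 15

15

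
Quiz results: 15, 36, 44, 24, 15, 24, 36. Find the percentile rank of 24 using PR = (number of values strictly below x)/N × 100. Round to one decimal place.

N = 7.
Strictly below 24: 2. Equal to 24: 2.
PR = 2/7 × 100 = 28.6

28.6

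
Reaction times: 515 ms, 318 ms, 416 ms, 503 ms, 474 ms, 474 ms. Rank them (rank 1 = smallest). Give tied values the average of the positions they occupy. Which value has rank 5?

503

Sorted (ascending): 318, 416, 474, 474, 503, 515
The 2 values of 474 occupy positions 3–4 → average rank (3+4)/2 = 3.5.
Rank 5 → value 503.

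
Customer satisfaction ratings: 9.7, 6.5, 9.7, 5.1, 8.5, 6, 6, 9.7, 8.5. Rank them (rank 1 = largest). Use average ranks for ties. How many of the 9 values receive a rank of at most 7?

Sorted (descending): 9.7, 9.7, 9.7, 8.5, 8.5, 6.5, 6, 6, 5.1
The 3 values of 9.7 occupy positions 1–3 → average rank 2.
The 2 values of 8.5 occupy positions 4–5 → average rank (4+5)/2 = 4.5.
The 2 values of 6 occupy positions 7–8 → average rank (7+8)/2 = 7.5.
Ranks ≤ 7: {2, 2, 2, 4.5, 4.5, 6} → 6 values.

6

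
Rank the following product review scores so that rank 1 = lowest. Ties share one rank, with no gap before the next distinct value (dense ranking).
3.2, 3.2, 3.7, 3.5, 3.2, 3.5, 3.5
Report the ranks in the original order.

1, 1, 3, 2, 1, 2, 2

Sorted (ascending): 3.2, 3.2, 3.2, 3.5, 3.5, 3.5, 3.7
The 3 values of 3.2 share dense rank 1.
The 3 values of 3.5 share dense rank 2.
Remaining distinct values take the next consecutive integers.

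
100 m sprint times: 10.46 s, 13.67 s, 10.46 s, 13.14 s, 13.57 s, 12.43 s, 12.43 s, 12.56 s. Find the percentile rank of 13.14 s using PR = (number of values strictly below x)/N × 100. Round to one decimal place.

62.5

N = 8.
Strictly below 13.14: 5. Equal to 13.14: 1.
PR = 5/8 × 100 = 62.5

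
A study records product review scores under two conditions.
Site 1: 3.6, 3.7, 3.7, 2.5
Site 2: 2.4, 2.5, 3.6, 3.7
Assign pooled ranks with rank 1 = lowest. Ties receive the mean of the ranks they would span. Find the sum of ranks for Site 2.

Sorted (ascending): 2.4, 2.5, 2.5, 3.6, 3.6, 3.7, 3.7, 3.7
The 2 values of 2.5 occupy positions 2–3 → average rank (2+3)/2 = 2.5.
The 2 values of 3.6 occupy positions 4–5 → average rank (4+5)/2 = 4.5.
The 3 values of 3.7 occupy positions 6–8 → average rank 7.
Site 2 values → pooled ranks: 2.4→1, 2.5→2.5, 3.6→4.5, 3.7→7
Rank sum = 1 + 2.5 + 4.5 + 7 = 15

15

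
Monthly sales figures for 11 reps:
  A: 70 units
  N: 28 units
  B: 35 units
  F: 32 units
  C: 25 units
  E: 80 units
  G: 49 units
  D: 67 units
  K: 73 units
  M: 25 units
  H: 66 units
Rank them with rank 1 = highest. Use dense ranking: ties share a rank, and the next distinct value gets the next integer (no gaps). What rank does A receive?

Sorted (descending): 80, 73, 70, 67, 66, 49, 35, 32, 28, 25, 25
The 2 values of 25 share dense rank 10.
Remaining distinct values take the next consecutive integers.
A has value 70 units → rank 3.

3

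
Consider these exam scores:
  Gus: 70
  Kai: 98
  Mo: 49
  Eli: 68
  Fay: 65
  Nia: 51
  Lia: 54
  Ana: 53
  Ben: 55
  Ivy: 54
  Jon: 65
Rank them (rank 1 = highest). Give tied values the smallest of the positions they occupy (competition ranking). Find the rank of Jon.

Sorted (descending): 98, 70, 68, 65, 65, 55, 54, 54, 53, 51, 49
The 2 values of 65 occupy positions 4–5 → each gets rank 4.
The 2 values of 54 occupy positions 7–8 → each gets rank 7.
Jon has value 65 → rank 4.

4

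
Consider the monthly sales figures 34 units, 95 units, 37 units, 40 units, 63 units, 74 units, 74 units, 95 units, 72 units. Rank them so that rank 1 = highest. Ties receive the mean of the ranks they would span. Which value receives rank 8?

Sorted (descending): 95, 95, 74, 74, 72, 63, 40, 37, 34
The 2 values of 95 occupy positions 1–2 → average rank (1+2)/2 = 1.5.
The 2 values of 74 occupy positions 3–4 → average rank (3+4)/2 = 3.5.
Rank 8 → value 37.

37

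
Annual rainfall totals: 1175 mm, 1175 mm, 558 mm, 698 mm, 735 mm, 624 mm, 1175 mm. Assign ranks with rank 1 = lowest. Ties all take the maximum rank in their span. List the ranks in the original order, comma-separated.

7, 7, 1, 3, 4, 2, 7

Sorted (ascending): 558, 624, 698, 735, 1175, 1175, 1175
The 3 values of 1175 occupy positions 5–7 → each gets rank 7.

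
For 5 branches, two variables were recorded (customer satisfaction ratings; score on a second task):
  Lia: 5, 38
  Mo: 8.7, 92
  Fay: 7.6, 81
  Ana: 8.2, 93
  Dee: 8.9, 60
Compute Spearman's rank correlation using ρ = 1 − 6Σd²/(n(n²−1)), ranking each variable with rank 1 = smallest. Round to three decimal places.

0.300

Ranks of variable 1: 1, 4, 2, 3, 5
Ranks of variable 2: 1, 4, 3, 5, 2
d = r₁ − r₂: 0, 0, -1, -2, 3
d²: 0, 0, 1, 4, 9; Σd² = 14
ρ = 1 − 6·14/(5·24) = 1 − 84/120 = 0.300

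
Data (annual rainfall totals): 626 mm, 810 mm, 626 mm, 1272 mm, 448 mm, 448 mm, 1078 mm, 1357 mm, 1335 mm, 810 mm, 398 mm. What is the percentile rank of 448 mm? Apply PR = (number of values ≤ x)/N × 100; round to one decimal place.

N = 11.
Strictly below 448: 1. Equal to 448: 2.
PR = 3/11 × 100 = 27.3

27.3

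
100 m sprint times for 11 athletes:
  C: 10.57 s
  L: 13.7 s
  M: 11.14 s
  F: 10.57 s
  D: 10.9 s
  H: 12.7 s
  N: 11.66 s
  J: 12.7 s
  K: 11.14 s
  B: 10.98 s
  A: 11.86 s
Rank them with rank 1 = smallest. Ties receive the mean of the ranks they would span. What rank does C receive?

1.5

Sorted (ascending): 10.57, 10.57, 10.9, 10.98, 11.14, 11.14, 11.66, 11.86, 12.7, 12.7, 13.7
The 2 values of 10.57 occupy positions 1–2 → average rank (1+2)/2 = 1.5.
The 2 values of 11.14 occupy positions 5–6 → average rank (5+6)/2 = 5.5.
The 2 values of 12.7 occupy positions 9–10 → average rank (9+10)/2 = 9.5.
C has value 10.57 s → rank 1.5.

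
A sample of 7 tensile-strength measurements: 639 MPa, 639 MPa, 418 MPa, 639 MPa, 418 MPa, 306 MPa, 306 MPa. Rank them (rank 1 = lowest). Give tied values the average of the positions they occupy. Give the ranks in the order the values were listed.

6, 6, 3.5, 6, 3.5, 1.5, 1.5

Sorted (ascending): 306, 306, 418, 418, 639, 639, 639
The 2 values of 306 occupy positions 1–2 → average rank (1+2)/2 = 1.5.
The 2 values of 418 occupy positions 3–4 → average rank (3+4)/2 = 3.5.
The 3 values of 639 occupy positions 5–7 → average rank 6.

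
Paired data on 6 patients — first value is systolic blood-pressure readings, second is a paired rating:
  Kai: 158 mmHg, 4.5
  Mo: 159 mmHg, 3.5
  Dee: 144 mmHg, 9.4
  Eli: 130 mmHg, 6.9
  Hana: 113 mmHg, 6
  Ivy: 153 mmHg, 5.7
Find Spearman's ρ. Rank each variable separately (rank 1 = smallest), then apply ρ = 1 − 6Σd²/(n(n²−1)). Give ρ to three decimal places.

-0.771

Ranks of variable 1: 5, 6, 3, 2, 1, 4
Ranks of variable 2: 2, 1, 6, 5, 4, 3
d = r₁ − r₂: 3, 5, -3, -3, -3, 1
d²: 9, 25, 9, 9, 9, 1; Σd² = 62
ρ = 1 − 6·62/(6·35) = 1 − 372/210 = -0.771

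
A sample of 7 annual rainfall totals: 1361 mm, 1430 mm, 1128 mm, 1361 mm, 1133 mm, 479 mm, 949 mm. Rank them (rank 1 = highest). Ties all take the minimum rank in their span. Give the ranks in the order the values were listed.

Sorted (descending): 1430, 1361, 1361, 1133, 1128, 949, 479
The 2 values of 1361 occupy positions 2–3 → each gets rank 2.

2, 1, 5, 2, 4, 7, 6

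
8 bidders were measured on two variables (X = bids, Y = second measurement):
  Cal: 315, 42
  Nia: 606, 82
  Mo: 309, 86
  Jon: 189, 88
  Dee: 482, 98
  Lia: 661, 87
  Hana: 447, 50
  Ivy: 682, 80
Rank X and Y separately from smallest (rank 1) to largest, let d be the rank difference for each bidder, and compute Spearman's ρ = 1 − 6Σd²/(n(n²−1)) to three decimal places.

Ranks of variable 1: 3, 6, 2, 1, 5, 7, 4, 8
Ranks of variable 2: 1, 4, 5, 7, 8, 6, 2, 3
d = r₁ − r₂: 2, 2, -3, -6, -3, 1, 2, 5
d²: 4, 4, 9, 36, 9, 1, 4, 25; Σd² = 92
ρ = 1 − 6·92/(8·63) = 1 − 552/504 = -0.095

-0.095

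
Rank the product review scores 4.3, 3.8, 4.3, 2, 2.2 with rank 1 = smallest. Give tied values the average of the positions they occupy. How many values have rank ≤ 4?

Sorted (ascending): 2, 2.2, 3.8, 4.3, 4.3
The 2 values of 4.3 occupy positions 4–5 → average rank (4+5)/2 = 4.5.
Ranks ≤ 4: {1, 2, 3} → 3 values.

3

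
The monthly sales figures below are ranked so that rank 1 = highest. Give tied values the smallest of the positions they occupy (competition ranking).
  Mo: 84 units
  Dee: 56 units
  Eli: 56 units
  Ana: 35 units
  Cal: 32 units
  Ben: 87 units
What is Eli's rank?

Sorted (descending): 87, 84, 56, 56, 35, 32
The 2 values of 56 occupy positions 3–4 → each gets rank 3.
Eli has value 56 units → rank 3.

3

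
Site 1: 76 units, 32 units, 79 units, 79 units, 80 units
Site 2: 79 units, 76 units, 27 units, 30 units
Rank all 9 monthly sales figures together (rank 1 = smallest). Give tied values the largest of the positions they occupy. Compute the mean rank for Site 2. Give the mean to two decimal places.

4.00

Sorted (ascending): 27, 30, 32, 76, 76, 79, 79, 79, 80
The 2 values of 76 occupy positions 4–5 → each gets rank 5.
The 3 values of 79 occupy positions 6–8 → each gets rank 8.
Site 2 values → pooled ranks: 79→8, 76→5, 27→1, 30→2
Mean rank = (8 + 5 + 1 + 2) / 4 = 4.00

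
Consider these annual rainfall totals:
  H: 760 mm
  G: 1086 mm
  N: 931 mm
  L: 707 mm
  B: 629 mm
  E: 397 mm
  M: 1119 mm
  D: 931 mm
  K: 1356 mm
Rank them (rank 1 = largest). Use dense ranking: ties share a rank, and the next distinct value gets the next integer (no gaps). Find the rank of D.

4

Sorted (descending): 1356, 1119, 1086, 931, 931, 760, 707, 629, 397
The 2 values of 931 share dense rank 4.
Remaining distinct values take the next consecutive integers.
D has value 931 mm → rank 4.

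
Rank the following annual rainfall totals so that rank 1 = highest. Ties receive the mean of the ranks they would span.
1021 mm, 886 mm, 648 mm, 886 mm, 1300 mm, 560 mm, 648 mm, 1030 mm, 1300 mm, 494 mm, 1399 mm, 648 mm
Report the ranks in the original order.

Sorted (descending): 1399, 1300, 1300, 1030, 1021, 886, 886, 648, 648, 648, 560, 494
The 2 values of 1300 occupy positions 2–3 → average rank (2+3)/2 = 2.5.
The 2 values of 886 occupy positions 6–7 → average rank (6+7)/2 = 6.5.
The 3 values of 648 occupy positions 8–10 → average rank 9.

5, 6.5, 9, 6.5, 2.5, 11, 9, 4, 2.5, 12, 1, 9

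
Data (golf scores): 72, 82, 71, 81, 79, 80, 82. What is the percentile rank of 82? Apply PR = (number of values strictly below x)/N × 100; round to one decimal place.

N = 7.
Strictly below 82: 5. Equal to 82: 2.
PR = 5/7 × 100 = 71.4

71.4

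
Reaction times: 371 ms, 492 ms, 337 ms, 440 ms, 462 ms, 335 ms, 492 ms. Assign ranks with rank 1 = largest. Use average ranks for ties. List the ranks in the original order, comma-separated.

Sorted (descending): 492, 492, 462, 440, 371, 337, 335
The 2 values of 492 occupy positions 1–2 → average rank (1+2)/2 = 1.5.

5, 1.5, 6, 4, 3, 7, 1.5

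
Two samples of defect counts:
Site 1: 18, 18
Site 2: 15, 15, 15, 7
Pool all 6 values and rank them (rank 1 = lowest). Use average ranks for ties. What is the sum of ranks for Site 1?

11

Sorted (ascending): 7, 15, 15, 15, 18, 18
The 3 values of 15 occupy positions 2–4 → average rank 3.
The 2 values of 18 occupy positions 5–6 → average rank (5+6)/2 = 5.5.
Site 1 values → pooled ranks: 18→5.5, 18→5.5
Rank sum = 5.5 + 5.5 = 11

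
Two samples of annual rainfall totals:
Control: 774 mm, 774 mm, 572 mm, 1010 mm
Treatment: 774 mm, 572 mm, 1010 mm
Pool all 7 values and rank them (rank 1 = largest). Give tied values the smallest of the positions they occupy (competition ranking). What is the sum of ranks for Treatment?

10

Sorted (descending): 1010, 1010, 774, 774, 774, 572, 572
The 2 values of 1010 occupy positions 1–2 → each gets rank 1.
The 3 values of 774 occupy positions 3–5 → each gets rank 3.
The 2 values of 572 occupy positions 6–7 → each gets rank 6.
Treatment values → pooled ranks: 774→3, 572→6, 1010→1
Rank sum = 3 + 6 + 1 = 10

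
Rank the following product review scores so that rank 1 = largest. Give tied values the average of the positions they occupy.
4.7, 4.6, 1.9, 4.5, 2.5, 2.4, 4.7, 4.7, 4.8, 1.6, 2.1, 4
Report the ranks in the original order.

3, 5, 11, 6, 8, 9, 3, 3, 1, 12, 10, 7

Sorted (descending): 4.8, 4.7, 4.7, 4.7, 4.6, 4.5, 4, 2.5, 2.4, 2.1, 1.9, 1.6
The 3 values of 4.7 occupy positions 2–4 → average rank 3.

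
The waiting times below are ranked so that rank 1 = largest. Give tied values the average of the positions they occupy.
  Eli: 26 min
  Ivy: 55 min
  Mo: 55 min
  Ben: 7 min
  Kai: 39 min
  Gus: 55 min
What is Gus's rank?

Sorted (descending): 55, 55, 55, 39, 26, 7
The 3 values of 55 occupy positions 1–3 → average rank 2.
Gus has value 55 min → rank 2.

2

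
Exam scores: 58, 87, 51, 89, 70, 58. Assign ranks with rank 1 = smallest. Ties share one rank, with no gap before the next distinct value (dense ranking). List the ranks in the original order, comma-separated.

2, 4, 1, 5, 3, 2

Sorted (ascending): 51, 58, 58, 70, 87, 89
The 2 values of 58 share dense rank 2.
Remaining distinct values take the next consecutive integers.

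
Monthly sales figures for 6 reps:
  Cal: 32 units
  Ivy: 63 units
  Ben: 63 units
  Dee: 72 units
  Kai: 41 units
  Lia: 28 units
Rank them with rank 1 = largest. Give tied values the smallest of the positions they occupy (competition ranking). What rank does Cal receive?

5

Sorted (descending): 72, 63, 63, 41, 32, 28
The 2 values of 63 occupy positions 2–3 → each gets rank 2.
Cal has value 32 units → rank 5.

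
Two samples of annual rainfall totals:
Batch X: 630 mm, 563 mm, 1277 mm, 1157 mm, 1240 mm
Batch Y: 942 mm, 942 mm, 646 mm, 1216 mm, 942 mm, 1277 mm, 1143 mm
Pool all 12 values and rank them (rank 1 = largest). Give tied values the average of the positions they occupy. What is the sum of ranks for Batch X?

32.5

Sorted (descending): 1277, 1277, 1240, 1216, 1157, 1143, 942, 942, 942, 646, 630, 563
The 2 values of 1277 occupy positions 1–2 → average rank (1+2)/2 = 1.5.
The 3 values of 942 occupy positions 7–9 → average rank 8.
Batch X values → pooled ranks: 630→11, 563→12, 1277→1.5, 1157→5, 1240→3
Rank sum = 11 + 12 + 1.5 + 5 + 3 = 32.5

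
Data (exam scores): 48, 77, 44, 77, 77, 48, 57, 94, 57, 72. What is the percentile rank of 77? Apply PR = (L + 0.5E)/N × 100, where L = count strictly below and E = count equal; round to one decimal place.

75.0

N = 10.
Strictly below 77: 6. Equal to 77: 3.
PR = (6 + 0.5·3)/10 × 100 = 75.0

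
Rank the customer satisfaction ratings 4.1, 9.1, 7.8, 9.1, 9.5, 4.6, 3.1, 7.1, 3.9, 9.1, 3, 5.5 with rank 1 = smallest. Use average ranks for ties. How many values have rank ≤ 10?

Sorted (ascending): 3, 3.1, 3.9, 4.1, 4.6, 5.5, 7.1, 7.8, 9.1, 9.1, 9.1, 9.5
The 3 values of 9.1 occupy positions 9–11 → average rank 10.
Ranks ≤ 10: {1, 2, 3, 4, 5, 6, 7, 8, 10, 10, 10} → 11 values.

11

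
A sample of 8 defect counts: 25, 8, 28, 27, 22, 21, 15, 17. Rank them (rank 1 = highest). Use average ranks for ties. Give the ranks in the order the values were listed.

Sorted (descending): 28, 27, 25, 22, 21, 17, 15, 8
No ties — each value takes its position as its rank.

3, 8, 1, 2, 4, 5, 7, 6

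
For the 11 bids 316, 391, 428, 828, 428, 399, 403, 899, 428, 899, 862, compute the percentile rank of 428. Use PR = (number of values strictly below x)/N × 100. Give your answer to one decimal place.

N = 11.
Strictly below 428: 4. Equal to 428: 3.
PR = 4/11 × 100 = 36.4

36.4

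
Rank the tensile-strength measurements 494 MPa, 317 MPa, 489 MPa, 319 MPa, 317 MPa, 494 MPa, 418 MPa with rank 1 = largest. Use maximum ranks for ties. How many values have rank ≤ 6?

5

Sorted (descending): 494, 494, 489, 418, 319, 317, 317
The 2 values of 494 occupy positions 1–2 → each gets rank 2.
The 2 values of 317 occupy positions 6–7 → each gets rank 7.
Ranks ≤ 6: {2, 2, 3, 4, 5} → 5 values.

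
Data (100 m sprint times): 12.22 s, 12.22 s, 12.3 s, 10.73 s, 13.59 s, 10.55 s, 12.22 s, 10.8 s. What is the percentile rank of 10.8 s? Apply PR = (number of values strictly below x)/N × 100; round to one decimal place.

25.0

N = 8.
Strictly below 10.8: 2. Equal to 10.8: 1.
PR = 2/8 × 100 = 25.0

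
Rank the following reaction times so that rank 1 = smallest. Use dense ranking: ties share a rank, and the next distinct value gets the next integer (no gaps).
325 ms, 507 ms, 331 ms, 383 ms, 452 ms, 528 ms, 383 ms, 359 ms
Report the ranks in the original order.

Sorted (ascending): 325, 331, 359, 383, 383, 452, 507, 528
The 2 values of 383 share dense rank 4.
Remaining distinct values take the next consecutive integers.

1, 6, 2, 4, 5, 7, 4, 3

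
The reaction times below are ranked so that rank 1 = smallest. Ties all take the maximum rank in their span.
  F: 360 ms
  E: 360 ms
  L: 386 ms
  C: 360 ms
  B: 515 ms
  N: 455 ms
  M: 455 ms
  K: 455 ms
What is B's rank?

Sorted (ascending): 360, 360, 360, 386, 455, 455, 455, 515
The 3 values of 360 occupy positions 1–3 → each gets rank 3.
The 3 values of 455 occupy positions 5–7 → each gets rank 7.
B has value 515 ms → rank 8.

8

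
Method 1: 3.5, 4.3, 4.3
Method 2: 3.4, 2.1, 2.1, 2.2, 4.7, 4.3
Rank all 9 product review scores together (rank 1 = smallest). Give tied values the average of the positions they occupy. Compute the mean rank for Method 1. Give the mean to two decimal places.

Sorted (ascending): 2.1, 2.1, 2.2, 3.4, 3.5, 4.3, 4.3, 4.3, 4.7
The 2 values of 2.1 occupy positions 1–2 → average rank (1+2)/2 = 1.5.
The 3 values of 4.3 occupy positions 6–8 → average rank 7.
Method 1 values → pooled ranks: 3.5→5, 4.3→7, 4.3→7
Mean rank = (5 + 7 + 7) / 3 = 6.33

6.33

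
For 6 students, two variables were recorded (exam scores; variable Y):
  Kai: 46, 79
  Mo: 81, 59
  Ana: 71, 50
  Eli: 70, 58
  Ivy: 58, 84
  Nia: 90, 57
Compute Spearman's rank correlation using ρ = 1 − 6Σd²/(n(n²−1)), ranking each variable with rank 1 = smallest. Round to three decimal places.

Ranks of variable 1: 1, 5, 4, 3, 2, 6
Ranks of variable 2: 5, 4, 1, 3, 6, 2
d = r₁ − r₂: -4, 1, 3, 0, -4, 4
d²: 16, 1, 9, 0, 16, 16; Σd² = 58
ρ = 1 − 6·58/(6·35) = 1 − 348/210 = -0.657

-0.657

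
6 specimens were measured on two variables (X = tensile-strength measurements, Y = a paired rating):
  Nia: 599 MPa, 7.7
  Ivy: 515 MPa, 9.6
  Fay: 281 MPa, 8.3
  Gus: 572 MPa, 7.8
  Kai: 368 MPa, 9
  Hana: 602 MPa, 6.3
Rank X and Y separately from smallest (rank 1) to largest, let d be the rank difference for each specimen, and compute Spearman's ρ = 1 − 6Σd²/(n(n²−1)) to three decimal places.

-0.771

Ranks of variable 1: 5, 3, 1, 4, 2, 6
Ranks of variable 2: 2, 6, 4, 3, 5, 1
d = r₁ − r₂: 3, -3, -3, 1, -3, 5
d²: 9, 9, 9, 1, 9, 25; Σd² = 62
ρ = 1 − 6·62/(6·35) = 1 − 372/210 = -0.771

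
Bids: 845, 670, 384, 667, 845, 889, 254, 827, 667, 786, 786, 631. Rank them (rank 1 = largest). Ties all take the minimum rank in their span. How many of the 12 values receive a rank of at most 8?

9

Sorted (descending): 889, 845, 845, 827, 786, 786, 670, 667, 667, 631, 384, 254
The 2 values of 845 occupy positions 2–3 → each gets rank 2.
The 2 values of 786 occupy positions 5–6 → each gets rank 5.
The 2 values of 667 occupy positions 8–9 → each gets rank 8.
Ranks ≤ 8: {1, 2, 2, 4, 5, 5, 7, 8, 8} → 9 values.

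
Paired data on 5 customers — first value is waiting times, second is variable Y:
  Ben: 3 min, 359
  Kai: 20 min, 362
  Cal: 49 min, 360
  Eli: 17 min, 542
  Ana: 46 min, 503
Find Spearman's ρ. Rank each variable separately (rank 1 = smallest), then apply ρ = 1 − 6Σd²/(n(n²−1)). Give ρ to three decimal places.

Ranks of variable 1: 1, 3, 5, 2, 4
Ranks of variable 2: 1, 3, 2, 5, 4
d = r₁ − r₂: 0, 0, 3, -3, 0
d²: 0, 0, 9, 9, 0; Σd² = 18
ρ = 1 − 6·18/(5·24) = 1 − 108/120 = 0.100

0.100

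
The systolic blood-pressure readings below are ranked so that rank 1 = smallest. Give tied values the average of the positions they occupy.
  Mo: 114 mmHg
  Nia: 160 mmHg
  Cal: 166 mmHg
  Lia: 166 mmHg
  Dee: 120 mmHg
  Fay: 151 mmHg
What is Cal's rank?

5.5

Sorted (ascending): 114, 120, 151, 160, 166, 166
The 2 values of 166 occupy positions 5–6 → average rank (5+6)/2 = 5.5.
Cal has value 166 mmHg → rank 5.5.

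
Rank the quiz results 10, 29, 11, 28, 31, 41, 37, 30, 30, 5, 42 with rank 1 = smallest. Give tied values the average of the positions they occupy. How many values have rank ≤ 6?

5

Sorted (ascending): 5, 10, 11, 28, 29, 30, 30, 31, 37, 41, 42
The 2 values of 30 occupy positions 6–7 → average rank (6+7)/2 = 6.5.
Ranks ≤ 6: {1, 2, 3, 4, 5} → 5 values.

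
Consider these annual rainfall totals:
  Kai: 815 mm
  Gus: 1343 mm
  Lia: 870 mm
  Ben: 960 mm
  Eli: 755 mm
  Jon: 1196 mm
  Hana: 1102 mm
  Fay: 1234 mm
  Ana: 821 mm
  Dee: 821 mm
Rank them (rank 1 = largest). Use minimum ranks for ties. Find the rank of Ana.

7

Sorted (descending): 1343, 1234, 1196, 1102, 960, 870, 821, 821, 815, 755
The 2 values of 821 occupy positions 7–8 → each gets rank 7.
Ana has value 821 mm → rank 7.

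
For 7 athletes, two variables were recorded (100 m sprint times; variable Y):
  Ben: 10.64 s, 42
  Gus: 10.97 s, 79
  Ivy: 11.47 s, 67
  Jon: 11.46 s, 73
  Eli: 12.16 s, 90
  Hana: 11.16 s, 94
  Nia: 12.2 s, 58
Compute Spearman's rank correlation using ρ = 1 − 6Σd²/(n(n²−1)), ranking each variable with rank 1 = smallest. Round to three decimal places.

Ranks of variable 1: 1, 2, 5, 4, 6, 3, 7
Ranks of variable 2: 1, 5, 3, 4, 6, 7, 2
d = r₁ − r₂: 0, -3, 2, 0, 0, -4, 5
d²: 0, 9, 4, 0, 0, 16, 25; Σd² = 54
ρ = 1 − 6·54/(7·48) = 1 − 324/336 = 0.036

0.036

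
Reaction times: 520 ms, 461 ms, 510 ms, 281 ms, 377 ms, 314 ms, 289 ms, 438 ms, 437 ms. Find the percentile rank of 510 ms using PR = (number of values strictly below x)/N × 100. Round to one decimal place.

77.8

N = 9.
Strictly below 510: 7. Equal to 510: 1.
PR = 7/9 × 100 = 77.8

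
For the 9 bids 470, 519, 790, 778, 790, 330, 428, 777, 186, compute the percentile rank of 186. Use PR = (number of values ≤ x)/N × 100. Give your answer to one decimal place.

N = 9.
Strictly below 186: 0. Equal to 186: 1.
PR = 1/9 × 100 = 11.1

11.1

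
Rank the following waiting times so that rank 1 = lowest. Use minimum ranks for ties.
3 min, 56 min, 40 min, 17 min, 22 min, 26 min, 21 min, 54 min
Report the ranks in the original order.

1, 8, 6, 2, 4, 5, 3, 7

Sorted (ascending): 3, 17, 21, 22, 26, 40, 54, 56
No ties — each value takes its position as its rank.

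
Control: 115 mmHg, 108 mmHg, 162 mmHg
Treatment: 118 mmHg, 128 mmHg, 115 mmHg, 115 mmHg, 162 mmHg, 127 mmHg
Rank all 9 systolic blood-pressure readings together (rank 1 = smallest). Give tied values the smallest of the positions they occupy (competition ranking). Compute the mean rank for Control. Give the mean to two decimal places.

Sorted (ascending): 108, 115, 115, 115, 118, 127, 128, 162, 162
The 3 values of 115 occupy positions 2–4 → each gets rank 2.
The 2 values of 162 occupy positions 8–9 → each gets rank 8.
Control values → pooled ranks: 115→2, 108→1, 162→8
Mean rank = (2 + 1 + 8) / 3 = 3.67

3.67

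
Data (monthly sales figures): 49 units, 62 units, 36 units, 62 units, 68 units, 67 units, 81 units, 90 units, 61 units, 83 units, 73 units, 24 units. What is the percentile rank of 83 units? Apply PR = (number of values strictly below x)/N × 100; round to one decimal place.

N = 12.
Strictly below 83: 10. Equal to 83: 1.
PR = 10/12 × 100 = 83.3

83.3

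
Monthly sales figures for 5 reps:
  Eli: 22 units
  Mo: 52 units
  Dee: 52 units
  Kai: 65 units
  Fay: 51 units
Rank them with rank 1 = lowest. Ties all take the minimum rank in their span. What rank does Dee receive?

Sorted (ascending): 22, 51, 52, 52, 65
The 2 values of 52 occupy positions 3–4 → each gets rank 3.
Dee has value 52 units → rank 3.

3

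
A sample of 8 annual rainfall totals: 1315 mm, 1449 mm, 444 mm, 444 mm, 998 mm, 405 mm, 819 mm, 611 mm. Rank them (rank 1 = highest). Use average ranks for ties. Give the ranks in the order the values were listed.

Sorted (descending): 1449, 1315, 998, 819, 611, 444, 444, 405
The 2 values of 444 occupy positions 6–7 → average rank (6+7)/2 = 6.5.

2, 1, 6.5, 6.5, 3, 8, 4, 5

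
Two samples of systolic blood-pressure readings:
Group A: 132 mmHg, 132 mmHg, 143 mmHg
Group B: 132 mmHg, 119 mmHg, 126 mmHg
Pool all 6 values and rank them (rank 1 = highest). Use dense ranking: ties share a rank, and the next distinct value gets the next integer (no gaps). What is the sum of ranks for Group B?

9

Sorted (descending): 143, 132, 132, 132, 126, 119
The 3 values of 132 share dense rank 2.
Remaining distinct values take the next consecutive integers.
Group B values → pooled ranks: 132→2, 119→4, 126→3
Rank sum = 2 + 4 + 3 = 9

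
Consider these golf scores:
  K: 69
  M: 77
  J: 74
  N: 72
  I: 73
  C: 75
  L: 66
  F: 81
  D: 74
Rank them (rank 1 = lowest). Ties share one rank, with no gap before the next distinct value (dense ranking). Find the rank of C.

Sorted (ascending): 66, 69, 72, 73, 74, 74, 75, 77, 81
The 2 values of 74 share dense rank 5.
Remaining distinct values take the next consecutive integers.
C has value 75 → rank 6.

6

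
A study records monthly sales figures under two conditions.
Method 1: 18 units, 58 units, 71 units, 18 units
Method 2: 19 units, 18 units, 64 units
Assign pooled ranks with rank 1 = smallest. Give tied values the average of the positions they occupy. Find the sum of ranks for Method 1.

Sorted (ascending): 18, 18, 18, 19, 58, 64, 71
The 3 values of 18 occupy positions 1–3 → average rank 2.
Method 1 values → pooled ranks: 18→2, 58→5, 71→7, 18→2
Rank sum = 2 + 5 + 7 + 2 = 16

16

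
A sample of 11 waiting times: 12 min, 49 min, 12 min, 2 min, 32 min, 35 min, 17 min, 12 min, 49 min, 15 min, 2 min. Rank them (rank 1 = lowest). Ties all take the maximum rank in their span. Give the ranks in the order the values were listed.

Sorted (ascending): 2, 2, 12, 12, 12, 15, 17, 32, 35, 49, 49
The 2 values of 2 occupy positions 1–2 → each gets rank 2.
The 3 values of 12 occupy positions 3–5 → each gets rank 5.
The 2 values of 49 occupy positions 10–11 → each gets rank 11.

5, 11, 5, 2, 8, 9, 7, 5, 11, 6, 2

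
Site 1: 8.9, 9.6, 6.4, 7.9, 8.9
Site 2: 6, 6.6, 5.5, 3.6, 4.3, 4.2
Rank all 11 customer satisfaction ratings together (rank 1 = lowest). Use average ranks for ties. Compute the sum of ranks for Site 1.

Sorted (ascending): 3.6, 4.2, 4.3, 5.5, 6, 6.4, 6.6, 7.9, 8.9, 8.9, 9.6
The 2 values of 8.9 occupy positions 9–10 → average rank (9+10)/2 = 9.5.
Site 1 values → pooled ranks: 8.9→9.5, 9.6→11, 6.4→6, 7.9→8, 8.9→9.5
Rank sum = 9.5 + 11 + 6 + 8 + 9.5 = 44

44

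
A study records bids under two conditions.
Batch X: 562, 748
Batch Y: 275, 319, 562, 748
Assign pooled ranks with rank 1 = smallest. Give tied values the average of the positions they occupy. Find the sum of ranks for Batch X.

9

Sorted (ascending): 275, 319, 562, 562, 748, 748
The 2 values of 562 occupy positions 3–4 → average rank (3+4)/2 = 3.5.
The 2 values of 748 occupy positions 5–6 → average rank (5+6)/2 = 5.5.
Batch X values → pooled ranks: 562→3.5, 748→5.5
Rank sum = 3.5 + 5.5 = 9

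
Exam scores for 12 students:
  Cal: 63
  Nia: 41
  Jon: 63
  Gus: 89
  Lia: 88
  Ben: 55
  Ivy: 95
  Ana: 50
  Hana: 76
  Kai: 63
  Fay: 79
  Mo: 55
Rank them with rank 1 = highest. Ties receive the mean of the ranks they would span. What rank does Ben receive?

Sorted (descending): 95, 89, 88, 79, 76, 63, 63, 63, 55, 55, 50, 41
The 3 values of 63 occupy positions 6–8 → average rank 7.
The 2 values of 55 occupy positions 9–10 → average rank (9+10)/2 = 9.5.
Ben has value 55 → rank 9.5.

9.5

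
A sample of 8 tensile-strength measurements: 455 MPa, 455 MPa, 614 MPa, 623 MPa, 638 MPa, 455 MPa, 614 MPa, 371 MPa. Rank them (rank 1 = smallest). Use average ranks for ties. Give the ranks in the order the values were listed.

3, 3, 5.5, 7, 8, 3, 5.5, 1

Sorted (ascending): 371, 455, 455, 455, 614, 614, 623, 638
The 3 values of 455 occupy positions 2–4 → average rank 3.
The 2 values of 614 occupy positions 5–6 → average rank (5+6)/2 = 5.5.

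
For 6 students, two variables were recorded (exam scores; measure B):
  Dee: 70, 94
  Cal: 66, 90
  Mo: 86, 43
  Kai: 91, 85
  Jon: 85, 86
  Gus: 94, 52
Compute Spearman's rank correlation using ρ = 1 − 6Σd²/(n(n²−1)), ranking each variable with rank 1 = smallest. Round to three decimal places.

-0.771

Ranks of variable 1: 2, 1, 4, 5, 3, 6
Ranks of variable 2: 6, 5, 1, 3, 4, 2
d = r₁ − r₂: -4, -4, 3, 2, -1, 4
d²: 16, 16, 9, 4, 1, 16; Σd² = 62
ρ = 1 − 6·62/(6·35) = 1 − 372/210 = -0.771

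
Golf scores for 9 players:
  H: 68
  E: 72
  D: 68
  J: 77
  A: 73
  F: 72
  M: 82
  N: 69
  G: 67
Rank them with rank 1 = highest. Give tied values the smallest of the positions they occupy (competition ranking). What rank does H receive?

Sorted (descending): 82, 77, 73, 72, 72, 69, 68, 68, 67
The 2 values of 72 occupy positions 4–5 → each gets rank 4.
The 2 values of 68 occupy positions 7–8 → each gets rank 7.
H has value 68 → rank 7.

7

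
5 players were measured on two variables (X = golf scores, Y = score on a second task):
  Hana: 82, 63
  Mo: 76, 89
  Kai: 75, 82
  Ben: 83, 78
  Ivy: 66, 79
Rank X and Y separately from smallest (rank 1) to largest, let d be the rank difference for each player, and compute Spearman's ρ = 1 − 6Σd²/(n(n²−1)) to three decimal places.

Ranks of variable 1: 4, 3, 2, 5, 1
Ranks of variable 2: 1, 5, 4, 2, 3
d = r₁ − r₂: 3, -2, -2, 3, -2
d²: 9, 4, 4, 9, 4; Σd² = 30
ρ = 1 − 6·30/(5·24) = 1 − 180/120 = -0.500

-0.500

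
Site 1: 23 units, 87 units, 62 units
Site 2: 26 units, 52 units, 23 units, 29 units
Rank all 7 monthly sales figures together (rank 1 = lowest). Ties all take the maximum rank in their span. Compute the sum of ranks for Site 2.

Sorted (ascending): 23, 23, 26, 29, 52, 62, 87
The 2 values of 23 occupy positions 1–2 → each gets rank 2.
Site 2 values → pooled ranks: 26→3, 52→5, 23→2, 29→4
Rank sum = 3 + 5 + 2 + 4 = 14

14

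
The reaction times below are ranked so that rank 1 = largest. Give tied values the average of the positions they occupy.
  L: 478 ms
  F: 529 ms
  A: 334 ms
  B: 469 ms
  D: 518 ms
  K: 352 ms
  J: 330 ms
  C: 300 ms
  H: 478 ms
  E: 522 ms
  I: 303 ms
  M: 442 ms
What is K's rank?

Sorted (descending): 529, 522, 518, 478, 478, 469, 442, 352, 334, 330, 303, 300
The 2 values of 478 occupy positions 4–5 → average rank (4+5)/2 = 4.5.
K has value 352 ms → rank 8.

8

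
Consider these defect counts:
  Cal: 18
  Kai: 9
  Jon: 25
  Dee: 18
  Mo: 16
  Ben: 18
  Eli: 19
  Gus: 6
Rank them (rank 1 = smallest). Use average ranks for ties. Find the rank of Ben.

5

Sorted (ascending): 6, 9, 16, 18, 18, 18, 19, 25
The 3 values of 18 occupy positions 4–6 → average rank 5.
Ben has value 18 → rank 5.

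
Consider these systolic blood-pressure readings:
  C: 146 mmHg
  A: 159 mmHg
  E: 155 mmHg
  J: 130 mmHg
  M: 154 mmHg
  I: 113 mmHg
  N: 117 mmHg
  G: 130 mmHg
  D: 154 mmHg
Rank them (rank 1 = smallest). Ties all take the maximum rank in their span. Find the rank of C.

5

Sorted (ascending): 113, 117, 130, 130, 146, 154, 154, 155, 159
The 2 values of 130 occupy positions 3–4 → each gets rank 4.
The 2 values of 154 occupy positions 6–7 → each gets rank 7.
C has value 146 mmHg → rank 5.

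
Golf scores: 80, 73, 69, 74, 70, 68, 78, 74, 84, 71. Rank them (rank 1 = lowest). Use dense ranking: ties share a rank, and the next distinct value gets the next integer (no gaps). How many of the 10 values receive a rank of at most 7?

8

Sorted (ascending): 68, 69, 70, 71, 73, 74, 74, 78, 80, 84
The 2 values of 74 share dense rank 6.
Remaining distinct values take the next consecutive integers.
Ranks ≤ 7: {1, 2, 3, 4, 5, 6, 6, 7} → 8 values.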